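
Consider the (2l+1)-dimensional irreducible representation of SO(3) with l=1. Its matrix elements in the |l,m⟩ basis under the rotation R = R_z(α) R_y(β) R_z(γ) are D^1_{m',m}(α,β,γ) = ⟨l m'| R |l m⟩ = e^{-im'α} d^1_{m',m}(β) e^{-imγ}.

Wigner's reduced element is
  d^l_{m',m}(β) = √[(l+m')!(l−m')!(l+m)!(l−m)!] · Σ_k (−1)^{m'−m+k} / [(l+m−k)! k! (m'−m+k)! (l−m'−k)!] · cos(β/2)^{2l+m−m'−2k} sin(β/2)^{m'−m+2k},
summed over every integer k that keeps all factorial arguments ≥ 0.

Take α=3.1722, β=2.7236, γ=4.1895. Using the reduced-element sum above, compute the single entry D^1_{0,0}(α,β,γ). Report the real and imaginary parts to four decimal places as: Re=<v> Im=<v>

Re=-0.9139 Im=0.0000

First d^1_{0,0}(β=2.7236), then the phase factors e^{-i(0)α} and e^{-i(0)γ}:
c=cos(2.7236/2)=0.207478, s=sin(2.7236/2)=0.978240; N=√[1·1·1·1]=1.000000
k∈{0,1} keeps every argument non-negative
  k=0: (−1)^0·1.0000/(1)·0.2075^2·0.9782^0 = +0.043047
  k=1: (−1)^1·1.0000/(1)·0.2075^0·0.9782^2 = -0.956953
d^1_{0,0}(2.7236) = +0.043047 -0.956953 = -0.913906
D = (+1.000000+0.000000i)·(-0.913906)·(+1.000000+0.000000i) = -0.913906+0.000000i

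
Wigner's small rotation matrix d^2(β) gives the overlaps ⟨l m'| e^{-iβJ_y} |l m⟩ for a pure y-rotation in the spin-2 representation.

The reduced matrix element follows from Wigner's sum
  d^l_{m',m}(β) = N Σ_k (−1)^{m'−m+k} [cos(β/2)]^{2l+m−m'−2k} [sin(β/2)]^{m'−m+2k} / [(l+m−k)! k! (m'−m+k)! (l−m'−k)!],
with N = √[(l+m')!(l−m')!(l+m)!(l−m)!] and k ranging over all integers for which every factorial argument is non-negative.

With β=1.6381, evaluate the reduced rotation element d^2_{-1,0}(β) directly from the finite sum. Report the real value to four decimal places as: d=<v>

d=-0.0822

d^2_{-1,0}(β=1.6381) via Wigner's sum:
c=cos(1.6381/2)=0.682915, s=sin(1.6381/2)=0.730497; N=√[1·6·2·2]=4.898979
k: max(0,(0)−(-1))=1 … min(2+(0),2−(-1))=2
  k=1: (−1)^0·4.8990/(2)·0.6829^3·0.7305^1 = +0.569895
  k=2: (−1)^1·4.8990/(2)·0.6829^1·0.7305^3 = -0.652077
d^2_{-1,0}(1.6381) = +0.569895 -0.652077 = -0.082181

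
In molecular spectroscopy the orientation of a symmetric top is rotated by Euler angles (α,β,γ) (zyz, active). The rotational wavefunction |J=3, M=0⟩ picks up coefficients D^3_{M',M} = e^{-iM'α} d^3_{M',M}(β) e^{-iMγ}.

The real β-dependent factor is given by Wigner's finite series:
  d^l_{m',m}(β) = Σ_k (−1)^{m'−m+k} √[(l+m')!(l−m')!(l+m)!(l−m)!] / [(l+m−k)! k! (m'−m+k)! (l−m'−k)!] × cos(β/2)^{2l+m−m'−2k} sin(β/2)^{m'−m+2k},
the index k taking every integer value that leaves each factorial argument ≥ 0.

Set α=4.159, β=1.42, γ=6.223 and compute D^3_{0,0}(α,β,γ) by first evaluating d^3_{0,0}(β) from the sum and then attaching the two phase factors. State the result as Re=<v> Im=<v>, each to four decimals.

Re=-0.2169 Im=0.0000

Split into d^3_{0,0}(β=1.42) × two z-phases.
Half-angle: c=0.758362, s=0.651834. N=√(6·6·6·6)=36.000000
k: max(0,(0)−(0))=0 … min(3+(0),3−(0))=3
  k=0: (−1)^0·36.0000/(36)·0.7584^6·0.6518^0 = +0.190221
  k=1: (−1)^1·36.0000/(4)·0.7584^4·0.6518^2 = -1.264801
  k=2: (−1)^2·36.0000/(4)·0.7584^2·0.6518^4 = +0.934422
  k=3: (−1)^3·36.0000/(36)·0.7584^0·0.6518^6 = -0.076705
d^3_{0,0}(1.42) = +0.190221 -1.264801 +0.934422 -0.076705 = -0.216863
Attach z-rotation phases: D = e^{-i(0)(4.159)}·(-0.216863)·e^{-i(0)(6.223)} = -0.216863+0.000000i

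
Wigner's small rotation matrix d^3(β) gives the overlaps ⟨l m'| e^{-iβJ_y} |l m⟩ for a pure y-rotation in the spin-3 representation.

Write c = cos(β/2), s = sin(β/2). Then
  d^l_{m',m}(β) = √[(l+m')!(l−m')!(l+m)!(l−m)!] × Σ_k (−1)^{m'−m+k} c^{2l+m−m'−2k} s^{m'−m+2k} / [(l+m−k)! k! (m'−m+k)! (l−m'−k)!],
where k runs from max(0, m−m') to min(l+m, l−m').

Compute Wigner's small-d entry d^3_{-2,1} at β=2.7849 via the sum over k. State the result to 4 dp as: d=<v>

d^3_{-2,1}(β=2.7849) via Wigner's sum:
c=cos(2.7849/2)=0.177402, s=sin(2.7849/2)=0.984138; N=√[1·120·24·2]=75.894664
k∈{3,4} keeps every argument non-negative
  k=3: (−1)^0·75.8947/(12)·0.1774^3·0.9841^3 = +0.033657
  k=4: (−1)^1·75.8947/(24)·0.1774^1·0.9841^5 = -0.517893
d^3_{-2,1}(2.7849) = +0.033657 -0.517893 = -0.484236

d=-0.4842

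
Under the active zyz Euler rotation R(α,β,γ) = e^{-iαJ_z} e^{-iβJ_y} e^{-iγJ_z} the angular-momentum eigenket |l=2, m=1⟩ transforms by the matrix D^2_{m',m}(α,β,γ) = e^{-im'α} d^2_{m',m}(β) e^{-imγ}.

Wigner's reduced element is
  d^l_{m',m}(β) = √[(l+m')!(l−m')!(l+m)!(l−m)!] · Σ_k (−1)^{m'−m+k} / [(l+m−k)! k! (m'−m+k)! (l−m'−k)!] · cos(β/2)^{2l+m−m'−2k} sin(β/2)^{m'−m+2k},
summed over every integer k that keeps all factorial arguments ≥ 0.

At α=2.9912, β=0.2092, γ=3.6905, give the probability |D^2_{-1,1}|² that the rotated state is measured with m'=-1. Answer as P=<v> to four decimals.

First d^2_{-1,1}(β=0.2092), then the phase factors e^{-i(-1)α} and e^{-i(1)γ}:
c=cos(0.2092/2)=0.994534, s=sin(0.2092/2)=0.104409; N=√[1·6·6·1]=6.000000
The bounds max(0,m−m')=2 and min(l+m,l−m')=3 give 2 terms
  k=2: (−1)^0·6.0000/(2)·0.9945^2·0.1044^2 = +0.032347
  k=3: (−1)^1·6.0000/(6)·0.9945^0·0.1044^4 = -0.000119
d^2_{-1,1}(0.2092) = +0.032347 -0.000119 = +0.032229
|D^2_{-1,1}|² = |d^2_{-1,1}(β)|² = (+0.032229)² = 0.001039 (the z-rotation phases have unit modulus)

P=0.0010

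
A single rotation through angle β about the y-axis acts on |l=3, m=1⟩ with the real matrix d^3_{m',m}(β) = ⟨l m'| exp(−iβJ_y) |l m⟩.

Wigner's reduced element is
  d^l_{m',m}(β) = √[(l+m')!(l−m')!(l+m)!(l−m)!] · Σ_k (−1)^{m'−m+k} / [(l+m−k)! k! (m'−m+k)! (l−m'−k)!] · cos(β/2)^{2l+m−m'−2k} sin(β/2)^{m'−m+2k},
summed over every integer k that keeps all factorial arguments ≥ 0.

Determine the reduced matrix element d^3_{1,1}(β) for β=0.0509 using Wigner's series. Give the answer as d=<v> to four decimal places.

d=0.9929

d^3_{1,1}(β=0.0509) via Wigner's sum:
With c≡cos(β/2)=0.999676 and s≡sin(β/2)=0.025447, N=[24·2·24·2]^{1/2}=48.000000
k∈{0,1,2} keeps every argument non-negative
  k=0: (−1)^0·48.0000/(48)·0.9997^6·0.0254^0 = +0.998059
  k=1: (−1)^1·48.0000/(6)·0.9997^4·0.0254^2 = -0.005174
  k=2: (−1)^2·48.0000/(8)·0.9997^2·0.0254^4 = +0.000003
d^3_{1,1}(0.0509) = +0.998059 -0.005174 +0.000003 = +0.992887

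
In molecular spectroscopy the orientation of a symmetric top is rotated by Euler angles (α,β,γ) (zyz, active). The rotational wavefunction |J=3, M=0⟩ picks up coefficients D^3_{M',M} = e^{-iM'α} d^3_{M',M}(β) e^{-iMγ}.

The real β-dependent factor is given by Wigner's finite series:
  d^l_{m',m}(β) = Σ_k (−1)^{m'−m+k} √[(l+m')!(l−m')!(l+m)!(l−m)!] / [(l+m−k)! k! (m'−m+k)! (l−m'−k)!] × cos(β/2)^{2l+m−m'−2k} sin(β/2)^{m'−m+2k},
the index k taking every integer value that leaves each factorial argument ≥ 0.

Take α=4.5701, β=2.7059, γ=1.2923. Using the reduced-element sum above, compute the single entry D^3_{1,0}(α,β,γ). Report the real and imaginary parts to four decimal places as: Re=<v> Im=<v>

D^3_{1,0}(4.5701,2.7059,1.2923) = e^{-i·1·4.5701}·d^3_{1,0}(2.7059)·e^{-i·0·1.2923}. Compute d first:
c=cos(2.7059/2)=0.216127, s=sin(2.7059/2)=0.976365; N=√[24·2·6·6]=41.569219
k∈{0,1,2} keeps every argument non-negative
  k=0: (−1)^1·41.5692/(12)·0.2161^5·0.9764^1 = -0.001595
  k=1: (−1)^2·41.5692/(4)·0.2161^3·0.9764^3 = +0.097651
  k=2: (−1)^3·41.5692/(12)·0.2161^1·0.9764^5 = -0.664296
d^3_{1,0}(2.7059) = -0.001595 +0.097651 -0.664296 = -0.568240
D = (-0.141809+0.989894i)·(-0.568240)·(+1.000000+0.000000i) = +0.080582-0.562497i

Re=0.0806 Im=-0.5625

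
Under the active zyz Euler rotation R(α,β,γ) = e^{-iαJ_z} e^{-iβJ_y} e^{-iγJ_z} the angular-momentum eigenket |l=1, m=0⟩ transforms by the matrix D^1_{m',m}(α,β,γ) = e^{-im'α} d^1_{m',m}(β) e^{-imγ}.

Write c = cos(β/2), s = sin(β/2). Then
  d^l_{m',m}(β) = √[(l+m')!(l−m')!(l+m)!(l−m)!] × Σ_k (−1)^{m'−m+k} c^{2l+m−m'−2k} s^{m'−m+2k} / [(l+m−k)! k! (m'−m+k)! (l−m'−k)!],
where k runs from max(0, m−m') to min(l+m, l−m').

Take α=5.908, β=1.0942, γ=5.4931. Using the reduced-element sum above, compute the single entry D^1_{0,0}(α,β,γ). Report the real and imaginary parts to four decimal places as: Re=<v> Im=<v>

Re=0.4588 Im=0.0000

D^1_{0,0}(5.908,1.0942,5.4931) = e^{-i·0·5.908}·d^1_{0,0}(1.0942)·e^{-i·0·5.4931}. Compute d first:
With c≡cos(β/2)=0.854037 and s≡sin(β/2)=0.520213, N=[1·1·1·1]^{1/2}=1.000000
k: max(0,(0)−(0))=0 … min(1+(0),1−(0))=1
  k=0: (−1)^0·1.0000/(1)·0.8540^2·0.5202^0 = +0.729379
  k=1: (−1)^1·1.0000/(1)·0.8540^0·0.5202^2 = -0.270621
d^1_{0,0}(1.0942) = +0.729379 -0.270621 = +0.458757
D = (+1.000000+0.000000i)·(+0.458757)·(+1.000000+0.000000i) = +0.458757+0.000000i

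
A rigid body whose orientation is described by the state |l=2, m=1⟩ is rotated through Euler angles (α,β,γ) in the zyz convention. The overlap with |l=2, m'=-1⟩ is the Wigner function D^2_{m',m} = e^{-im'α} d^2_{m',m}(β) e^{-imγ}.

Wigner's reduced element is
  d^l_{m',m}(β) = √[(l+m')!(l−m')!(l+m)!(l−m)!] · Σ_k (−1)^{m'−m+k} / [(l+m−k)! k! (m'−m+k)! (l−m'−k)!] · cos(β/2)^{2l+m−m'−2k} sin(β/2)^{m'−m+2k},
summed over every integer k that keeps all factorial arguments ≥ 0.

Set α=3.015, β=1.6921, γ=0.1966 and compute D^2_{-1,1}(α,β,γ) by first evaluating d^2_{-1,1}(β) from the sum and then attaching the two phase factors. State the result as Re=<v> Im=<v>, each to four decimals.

Re=-0.4029 Im=0.1349

Split into d^2_{-1,1}(β=1.6921) × two z-phases.
Half-angle: c=0.662946, s=0.748668. N=√(1·6·6·1)=6.000000
k∈{2,3} keeps every argument non-negative
  k=2: (−1)^0·6.0000/(2)·0.6629^2·0.7487^2 = +0.739018
  k=3: (−1)^1·6.0000/(6)·0.6629^0·0.7487^4 = -0.314164
d^2_{-1,1}(1.6921) = +0.739018 -0.314164 = +0.424854
Phases: e^{-i·(-1)·3.015}=-0.991998+0.126255i, e^{-i·(1)·0.1966}=+0.980736-0.195336i ⇒ D=-0.402858+0.134932i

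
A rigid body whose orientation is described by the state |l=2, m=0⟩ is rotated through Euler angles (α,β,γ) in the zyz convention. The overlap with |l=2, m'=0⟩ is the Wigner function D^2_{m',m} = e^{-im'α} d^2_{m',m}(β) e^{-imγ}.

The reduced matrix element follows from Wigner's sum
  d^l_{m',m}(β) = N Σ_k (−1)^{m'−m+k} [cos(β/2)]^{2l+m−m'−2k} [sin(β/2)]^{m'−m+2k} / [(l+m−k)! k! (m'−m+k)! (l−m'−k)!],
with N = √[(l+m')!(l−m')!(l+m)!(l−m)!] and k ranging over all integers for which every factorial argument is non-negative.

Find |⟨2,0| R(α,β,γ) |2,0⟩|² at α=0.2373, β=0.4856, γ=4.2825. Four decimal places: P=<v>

D^2_{0,0}(0.2373,0.4856,4.2825) = e^{-i·0·0.2373}·d^2_{0,0}(0.4856)·e^{-i·0·4.2825}. Compute d first:
With c≡cos(β/2)=0.970669 and s≡sin(β/2)=0.240421, N=[2·2·2·2]^{1/2}=4.000000
k∈{0,1,2} keeps every argument non-negative
  k=0: (−1)^0·4.0000/(4)·0.9707^4·0.2404^0 = +0.887736
  k=1: (−1)^1·4.0000/(1)·0.9707^2·0.2404^2 = -0.217845
  k=2: (−1)^2·4.0000/(4)·0.9707^0·0.2404^4 = +0.003341
d^2_{0,0}(0.4856) = +0.887736 -0.217845 +0.003341 = +0.673232
|D^2_{0,0}|² = |d^2_{0,0}(β)|² = (+0.673232)² = 0.453241 (the z-rotation phases have unit modulus)

P=0.4532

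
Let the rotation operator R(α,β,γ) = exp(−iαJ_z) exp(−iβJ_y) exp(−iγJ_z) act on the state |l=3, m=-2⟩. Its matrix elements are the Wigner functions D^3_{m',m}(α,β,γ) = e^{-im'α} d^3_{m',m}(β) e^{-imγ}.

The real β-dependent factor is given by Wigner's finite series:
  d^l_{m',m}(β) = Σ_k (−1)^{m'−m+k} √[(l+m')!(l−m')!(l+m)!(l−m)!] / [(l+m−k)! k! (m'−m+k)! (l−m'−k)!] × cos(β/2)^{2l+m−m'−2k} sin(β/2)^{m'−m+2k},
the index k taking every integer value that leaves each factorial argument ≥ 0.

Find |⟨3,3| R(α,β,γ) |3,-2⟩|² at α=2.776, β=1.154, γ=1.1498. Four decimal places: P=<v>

P=0.0098

Split into d^3_{3,-2}(β=1.154) × two z-phases.
With c≡cos(β/2)=0.838103 and s≡sin(β/2)=0.545512, N=[720·1·1·120]^{1/2}=293.938769
k∈{0} keeps every argument non-negative
  k=0: (−1)^5·293.9388/(120)·0.8381^1·0.5455^5 = -0.099173
d^3_{3,-2}(1.154) = -0.099173
|D^3_{3,-2}|² = |d^3_{3,-2}(β)|² = (-0.099173)² = 0.009835 (the z-rotation phases have unit modulus)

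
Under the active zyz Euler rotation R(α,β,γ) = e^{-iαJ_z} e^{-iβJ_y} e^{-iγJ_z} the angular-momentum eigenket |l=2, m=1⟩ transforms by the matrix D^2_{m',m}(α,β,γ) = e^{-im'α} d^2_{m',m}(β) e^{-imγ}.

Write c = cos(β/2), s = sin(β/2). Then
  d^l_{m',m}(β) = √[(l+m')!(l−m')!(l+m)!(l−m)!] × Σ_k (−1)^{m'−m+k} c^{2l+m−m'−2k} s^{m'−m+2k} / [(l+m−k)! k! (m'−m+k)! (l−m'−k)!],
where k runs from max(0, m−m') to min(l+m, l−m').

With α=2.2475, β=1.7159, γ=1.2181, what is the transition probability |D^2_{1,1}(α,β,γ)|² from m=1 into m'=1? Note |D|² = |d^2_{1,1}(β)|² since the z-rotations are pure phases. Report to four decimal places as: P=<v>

P=0.3040

First d^2_{1,1}(β=1.7159), then the phase factors e^{-i(1)α} and e^{-i(1)γ}:
With c≡cos(β/2)=0.653990 and s≡sin(β/2)=0.756503, N=[6·1·6·1]^{1/2}=6.000000
The bounds max(0,m−m')=0 and min(l+m,l−m')=1 give 2 terms
  k=0: (−1)^0·6.0000/(6)·0.6540^4·0.7565^0 = +0.182929
  k=1: (−1)^1·6.0000/(2)·0.6540^2·0.7565^2 = -0.734319
d^2_{1,1}(1.7159) = +0.182929 -0.734319 = -0.551390
|D^2_{1,1}|² = |d^2_{1,1}(β)|² = (-0.551390)² = 0.304031 (the z-rotation phases have unit modulus)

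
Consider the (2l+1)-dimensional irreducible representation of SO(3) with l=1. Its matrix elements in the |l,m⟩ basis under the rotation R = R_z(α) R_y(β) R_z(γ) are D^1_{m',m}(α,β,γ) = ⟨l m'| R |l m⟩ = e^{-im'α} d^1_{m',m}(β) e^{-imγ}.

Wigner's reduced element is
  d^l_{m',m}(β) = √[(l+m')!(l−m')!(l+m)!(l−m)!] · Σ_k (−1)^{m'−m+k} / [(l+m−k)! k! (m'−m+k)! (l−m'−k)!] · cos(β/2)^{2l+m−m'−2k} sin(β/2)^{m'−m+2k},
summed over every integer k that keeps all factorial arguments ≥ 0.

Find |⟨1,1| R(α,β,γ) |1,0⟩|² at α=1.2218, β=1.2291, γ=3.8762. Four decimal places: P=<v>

Split into d^1_{1,0}(β=1.2291) × two z-phases.
c=cos(1.2291/2)=0.817033, s=sin(1.2291/2)=0.576591; N=√[2·1·1·1]=1.414214
The bounds max(0,m−m')=0 and min(l+m,l−m')=0 give 1 term
  k=0: (−1)^1·1.4142/(1)·0.8170^1·0.5766^1 = -0.666227
d^1_{1,0}(1.2291) = -0.666227
|D^1_{1,0}|² = |d^1_{1,0}(β)|² = (-0.666227)² = 0.443859 (the z-rotation phases have unit modulus)

P=0.4439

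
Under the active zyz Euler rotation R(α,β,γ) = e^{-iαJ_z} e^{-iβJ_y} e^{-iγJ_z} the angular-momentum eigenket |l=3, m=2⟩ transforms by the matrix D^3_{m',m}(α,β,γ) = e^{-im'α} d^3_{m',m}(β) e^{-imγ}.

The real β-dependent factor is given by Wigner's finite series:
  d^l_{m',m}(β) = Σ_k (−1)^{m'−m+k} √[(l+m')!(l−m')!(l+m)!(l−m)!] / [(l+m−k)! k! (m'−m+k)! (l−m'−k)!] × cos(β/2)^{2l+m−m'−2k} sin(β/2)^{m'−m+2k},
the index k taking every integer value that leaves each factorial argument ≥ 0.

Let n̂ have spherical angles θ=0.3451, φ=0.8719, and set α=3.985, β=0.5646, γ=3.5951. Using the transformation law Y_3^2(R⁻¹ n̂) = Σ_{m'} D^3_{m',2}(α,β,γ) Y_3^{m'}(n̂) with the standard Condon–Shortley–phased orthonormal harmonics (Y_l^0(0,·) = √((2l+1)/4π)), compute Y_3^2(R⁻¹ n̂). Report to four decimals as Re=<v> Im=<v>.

Need the full column D^3_{m',2} for m'=−3..3 at α=3.985, β=0.5646, γ=3.5951.
cos(β/2)=0.960417, sin(β/2)=0.278565
d^3_{-3,2}: single k=5 term ⇒ +0.003946;  D = +0.000207-0.003941i
d^3_{-2,2}: k∈[4..5] ⇒ +0.027771 -0.000467 = +0.027304;  D = +0.019415+0.019199i
d^3_{-1,2}: k∈[3..4] ⇒ +0.121113 -0.005094 = +0.116019;  D = -0.115784+0.007375i
d^3_{0,2}: k∈[2..3] ⇒ +0.361622 -0.030422 = +0.331200;  D = +0.204052-0.260875i
d^3_{1,2}: k∈[1..2] ⇒ +0.719825 -0.121113 = +0.598712;  D = +0.106967+0.589079i
d^3_{2,2}: k∈[0..1] ⇒ +0.784801 -0.330114 = +0.454687;  D = -0.388163-0.236792i
d^3_{3,2}: single k=0 term ⇒ -0.557574;  D = -0.533383+0.162453i
Y_3^{m'}(θ=0.3451,φ=0.8719) and Σ D·Y over m':
  (+0.0002-0.0039i)·(-0.0140-0.0081i)  (+0.0194+0.0192i)·(-0.0189-0.1084i)  (-0.1158+0.0074i)·(+0.2411-0.2869i)  (+0.2041-0.2609i)·(+0.5014+0.0000i)  (+0.1070+0.5891i)·(-0.2411-0.2869i)  (-0.3882-0.2368i)·(-0.0189+0.1084i)  (-0.5334+0.1625i)·(+0.0140-0.0081i)
Y_3^2(R⁻¹ n̂) = +0.248298-0.301947i

Re=0.2483 Im=-0.3019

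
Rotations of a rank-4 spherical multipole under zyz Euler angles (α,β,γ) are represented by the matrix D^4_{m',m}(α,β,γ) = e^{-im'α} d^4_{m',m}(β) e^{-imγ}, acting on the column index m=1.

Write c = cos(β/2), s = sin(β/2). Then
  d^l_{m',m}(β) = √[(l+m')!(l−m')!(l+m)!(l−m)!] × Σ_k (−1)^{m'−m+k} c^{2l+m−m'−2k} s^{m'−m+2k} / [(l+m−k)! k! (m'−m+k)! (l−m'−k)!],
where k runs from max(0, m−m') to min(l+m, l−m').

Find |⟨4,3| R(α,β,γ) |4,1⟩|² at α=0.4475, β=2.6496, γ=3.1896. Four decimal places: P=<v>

D^4_{3,1}(0.4475,2.6496,3.1896) = e^{-i·3·0.4475}·d^4_{3,1}(2.6496)·e^{-i·1·3.1896}. Compute d first:
c=cos(2.6496/2)=0.243523, s=sin(2.6496/2)=0.969895; N=√[5040·1·120·6]=1904.940944
k: max(0,(1)−(3))=0 … min(4+(1),4−(3))=1
  k=0: (−1)^2·1904.9409/(240)·0.2435^6·0.9699^2 = +0.001557
  k=1: (−1)^3·1904.9409/(144)·0.2435^4·0.9699^4 = -0.041170
d^4_{3,1}(2.6496) = +0.001557 -0.041170 = -0.039612
|D^4_{3,1}|² = |d^4_{3,1}(β)|² = (-0.039612)² = 0.001569 (the z-rotation phases have unit modulus)

P=0.0016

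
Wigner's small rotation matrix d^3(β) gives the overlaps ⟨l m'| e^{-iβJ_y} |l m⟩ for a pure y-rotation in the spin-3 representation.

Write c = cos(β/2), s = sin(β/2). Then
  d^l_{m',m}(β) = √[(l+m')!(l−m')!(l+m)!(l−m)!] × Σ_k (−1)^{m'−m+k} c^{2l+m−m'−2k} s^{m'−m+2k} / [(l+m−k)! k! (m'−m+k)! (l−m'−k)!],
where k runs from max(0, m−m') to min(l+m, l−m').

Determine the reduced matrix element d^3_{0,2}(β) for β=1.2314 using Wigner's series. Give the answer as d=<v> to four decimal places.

d^3_{0,2}(β=1.2314) via Wigner's sum:
With c≡cos(β/2)=0.816369 and s≡sin(β/2)=0.577530, N=[6·6·120·1]^{1/2}=65.726707
Admissible k: 2..3 (factorial args all ≥0)
  k=2: (−1)^0·65.7267/(12)·0.8164^4·0.5775^2 = +0.811441
  k=3: (−1)^1·65.7267/(12)·0.8164^2·0.5775^4 = -0.406100
d^3_{0,2}(1.2314) = +0.811441 -0.406100 = +0.405341

d=0.4053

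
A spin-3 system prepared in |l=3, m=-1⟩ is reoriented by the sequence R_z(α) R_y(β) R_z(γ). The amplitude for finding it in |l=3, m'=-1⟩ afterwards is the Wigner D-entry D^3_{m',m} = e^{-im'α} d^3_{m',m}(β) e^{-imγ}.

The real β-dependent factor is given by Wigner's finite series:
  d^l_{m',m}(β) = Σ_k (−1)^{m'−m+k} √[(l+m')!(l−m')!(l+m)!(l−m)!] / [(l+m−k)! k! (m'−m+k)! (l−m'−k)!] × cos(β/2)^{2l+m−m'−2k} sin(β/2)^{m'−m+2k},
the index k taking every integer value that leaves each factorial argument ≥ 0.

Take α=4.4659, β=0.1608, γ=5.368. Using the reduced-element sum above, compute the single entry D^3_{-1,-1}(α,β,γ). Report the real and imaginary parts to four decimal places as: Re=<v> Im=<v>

Re=-0.8533 Im=-0.3700

Split into d^3_{-1,-1}(β=0.1608) × two z-phases.
With c≡cos(β/2)=0.996770 and s≡sin(β/2)=0.080313, N=[2·24·2·24]^{1/2}=48.000000
k: max(0,(-1)−(-1))=0 … min(3+(-1),3−(-1))=2
  k=0: (−1)^0·48.0000/(48)·0.9968^6·0.0803^0 = +0.980774
  k=1: (−1)^1·48.0000/(6)·0.9968^4·0.0803^2 = -0.050938
  k=2: (−1)^2·48.0000/(8)·0.9968^2·0.0803^4 = +0.000248
d^3_{-1,-1}(0.1608) = +0.980774 -0.050938 +0.000248 = +0.930083
Phases: e^{-i·(-1)·4.4659}=-0.244001-0.969775i, e^{-i·(-1)·5.368}=+0.609644-0.792676i ⇒ D=-0.853324-0.369991i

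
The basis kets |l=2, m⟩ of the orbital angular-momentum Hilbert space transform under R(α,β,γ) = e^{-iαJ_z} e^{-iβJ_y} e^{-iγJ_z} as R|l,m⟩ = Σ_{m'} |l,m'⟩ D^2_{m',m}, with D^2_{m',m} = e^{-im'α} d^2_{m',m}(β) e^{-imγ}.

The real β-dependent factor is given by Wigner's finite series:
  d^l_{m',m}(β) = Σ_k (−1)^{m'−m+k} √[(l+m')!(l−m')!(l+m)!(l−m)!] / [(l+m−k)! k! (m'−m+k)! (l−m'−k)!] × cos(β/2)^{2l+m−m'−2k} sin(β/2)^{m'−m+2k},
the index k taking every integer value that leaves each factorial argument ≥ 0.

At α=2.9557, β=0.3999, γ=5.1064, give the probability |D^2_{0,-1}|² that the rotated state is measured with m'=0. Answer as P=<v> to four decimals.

P=0.1929

First d^2_{0,-1}(β=0.3999), then the phase factors e^{-i(0)α} and e^{-i(-1)γ}:
c=cos(0.3999/2)=0.980077, s=sin(0.3999/2)=0.198620; N=√[2·2·1·6]=4.898979
Admissible k: 0..1 (factorial args all ≥0)
  k=0: (−1)^1·4.8990/(2)·0.9801^3·0.1986^1 = -0.458015
  k=1: (−1)^2·4.8990/(2)·0.9801^1·0.1986^3 = +0.018811
d^2_{0,-1}(0.3999) = -0.458015 +0.018811 = -0.439204
|D^2_{0,-1}|² = |d^2_{0,-1}(β)|² = (-0.439204)² = 0.192900 (the z-rotation phases have unit modulus)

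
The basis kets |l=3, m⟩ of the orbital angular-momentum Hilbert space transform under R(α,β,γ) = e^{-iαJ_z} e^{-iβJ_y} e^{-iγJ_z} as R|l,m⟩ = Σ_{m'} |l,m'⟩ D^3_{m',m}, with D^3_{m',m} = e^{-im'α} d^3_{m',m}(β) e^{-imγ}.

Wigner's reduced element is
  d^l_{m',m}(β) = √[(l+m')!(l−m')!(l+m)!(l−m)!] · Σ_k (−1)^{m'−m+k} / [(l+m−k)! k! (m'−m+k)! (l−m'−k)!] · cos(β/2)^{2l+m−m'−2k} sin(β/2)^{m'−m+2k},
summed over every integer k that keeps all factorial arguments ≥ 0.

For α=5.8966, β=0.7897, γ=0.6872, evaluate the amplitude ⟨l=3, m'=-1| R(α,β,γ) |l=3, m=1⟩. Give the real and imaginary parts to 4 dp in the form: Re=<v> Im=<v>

Re=0.2377 Im=-0.4382

First d^3_{-1,1}(β=0.7897), then the phase factors e^{-i(-1)α} and e^{-i(1)γ}:
c=cos(0.7897/2)=0.923054, s=sin(0.7897/2)=0.384670; N=√[2·24·24·2]=48.000000
The bounds max(0,m−m')=2 and min(l+m,l−m')=4 give 3 terms
  k=2: (−1)^0·48.0000/(8)·0.9231^4·0.3847^2 = +0.644520
  k=3: (−1)^1·48.0000/(6)·0.9231^2·0.3847^4 = -0.149244
  k=4: (−1)^2·48.0000/(48)·0.9231^0·0.3847^6 = +0.003240
d^3_{-1,1}(0.7897) = +0.644520 -0.149244 +0.003240 = +0.498516
Phases: e^{-i·(-1)·5.8966}=+0.926202-0.377028i, e^{-i·(1)·0.6872}=+0.773025-0.634375i ⇒ D=+0.237692-0.438201i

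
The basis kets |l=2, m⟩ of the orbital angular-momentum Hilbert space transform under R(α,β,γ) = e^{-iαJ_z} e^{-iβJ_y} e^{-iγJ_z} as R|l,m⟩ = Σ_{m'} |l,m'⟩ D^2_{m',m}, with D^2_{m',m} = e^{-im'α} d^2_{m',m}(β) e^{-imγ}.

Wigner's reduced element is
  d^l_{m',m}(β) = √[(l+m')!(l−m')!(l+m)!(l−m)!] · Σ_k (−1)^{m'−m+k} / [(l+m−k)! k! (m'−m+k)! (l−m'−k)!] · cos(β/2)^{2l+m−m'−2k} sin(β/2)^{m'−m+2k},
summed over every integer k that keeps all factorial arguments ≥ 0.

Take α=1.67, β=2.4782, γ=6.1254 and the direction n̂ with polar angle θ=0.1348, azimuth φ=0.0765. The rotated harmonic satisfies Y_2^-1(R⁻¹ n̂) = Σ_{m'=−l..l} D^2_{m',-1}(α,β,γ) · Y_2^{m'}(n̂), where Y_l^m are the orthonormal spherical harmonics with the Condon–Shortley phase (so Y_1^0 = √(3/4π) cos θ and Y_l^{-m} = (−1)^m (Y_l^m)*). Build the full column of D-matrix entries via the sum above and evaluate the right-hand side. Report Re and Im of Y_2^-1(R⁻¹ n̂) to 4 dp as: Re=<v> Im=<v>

Re=0.3502 Im=-0.1380

Need the full column D^2_{m',-1} for m'=−2..2 at α=1.67, β=2.4782, γ=6.1254.
cos(β/2)=0.325647, sin(β/2)=0.945491
d^2_{-2,-1}: single k=1 term ⇒ +0.065303;  D = -0.065249-0.002652i
d^2_{-1,-1}: k∈[0..1] ⇒ +0.011246 -0.284401 = -0.273155;  D = -0.015993-0.272687i
d^2_{0,-1}: k∈[0..1] ⇒ -0.079979 +0.674211 = +0.594232;  D = +0.586850-0.093373i
d^2_{1,-1}: k∈[0..1] ⇒ +0.284401 -0.799153 = -0.514752;  D = +0.130834+0.497848i
d^2_{2,-1}: single k=0 term ⇒ -0.550491;  D = +0.515937-0.191961i
Y_2^{m'}(θ=0.1348,φ=0.0765) and Σ D·Y over m':
  (-0.0652-0.0027i)·(+0.0069-0.0011i)  (-0.0160-0.2727i)·(+0.1026-0.0079i)  (+0.5869-0.0934i)·(+0.6137+0.0000i)  (+0.1308+0.4978i)·(-0.1026-0.0079i)  (+0.5159-0.1920i)·(+0.0069+0.0011i)
Y_2^-1(R⁻¹ n̂) = +0.350164-0.137972i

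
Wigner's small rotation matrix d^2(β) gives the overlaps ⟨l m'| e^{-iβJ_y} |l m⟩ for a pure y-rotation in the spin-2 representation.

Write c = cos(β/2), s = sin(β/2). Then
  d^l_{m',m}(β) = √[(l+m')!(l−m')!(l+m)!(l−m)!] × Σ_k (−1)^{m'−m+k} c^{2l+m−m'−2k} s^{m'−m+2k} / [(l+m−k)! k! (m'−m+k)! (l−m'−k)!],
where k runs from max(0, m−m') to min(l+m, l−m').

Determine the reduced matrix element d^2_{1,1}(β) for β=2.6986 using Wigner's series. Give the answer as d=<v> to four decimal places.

d^2_{1,1}(β=2.6986) via Wigner's sum:
Half-angle: c=0.219690, s=0.975570. N=√(6·1·6·1)=6.000000
k∈{0,1} keeps every argument non-negative
  k=0: (−1)^0·6.0000/(6)·0.2197^4·0.9756^0 = +0.002329
  k=1: (−1)^1·6.0000/(2)·0.2197^2·0.9756^2 = -0.137803
d^2_{1,1}(2.6986) = +0.002329 -0.137803 = -0.135473

d=-0.1355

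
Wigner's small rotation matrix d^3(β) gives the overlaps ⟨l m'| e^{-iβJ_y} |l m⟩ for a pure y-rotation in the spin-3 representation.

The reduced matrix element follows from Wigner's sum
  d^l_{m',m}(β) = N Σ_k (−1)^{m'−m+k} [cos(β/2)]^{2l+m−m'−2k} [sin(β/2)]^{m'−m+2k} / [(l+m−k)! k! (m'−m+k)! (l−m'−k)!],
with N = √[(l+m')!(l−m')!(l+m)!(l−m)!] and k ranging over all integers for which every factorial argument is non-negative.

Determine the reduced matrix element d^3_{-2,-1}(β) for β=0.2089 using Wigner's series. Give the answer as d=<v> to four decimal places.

d^3_{-2,-1}(β=0.2089) via Wigner's sum:
Half-angle: c=0.994550, s=0.104260. N=√(1·120·2·24)=75.894664
Admissible k: 1..2 (factorial args all ≥0)
  k=1: (−1)^0·75.8947/(24)·0.9946^5·0.1043^1 = +0.320813
  k=2: (−1)^1·75.8947/(12)·0.9946^3·0.1043^3 = -0.007051
d^3_{-2,-1}(0.2089) = +0.320813 -0.007051 = +0.313762

d=0.3138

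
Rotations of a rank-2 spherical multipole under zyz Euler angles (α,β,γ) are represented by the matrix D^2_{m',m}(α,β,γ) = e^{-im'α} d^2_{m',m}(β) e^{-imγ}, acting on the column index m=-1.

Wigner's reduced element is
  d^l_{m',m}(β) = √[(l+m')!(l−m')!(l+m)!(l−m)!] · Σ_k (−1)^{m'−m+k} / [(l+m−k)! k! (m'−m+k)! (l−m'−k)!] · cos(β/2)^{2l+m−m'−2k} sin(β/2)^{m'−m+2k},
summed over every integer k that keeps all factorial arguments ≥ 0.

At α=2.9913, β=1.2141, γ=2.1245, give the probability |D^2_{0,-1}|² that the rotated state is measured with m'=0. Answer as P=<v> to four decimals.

First d^2_{0,-1}(β=1.2141), then the phase factors e^{-i(0)α} and e^{-i(-1)γ}:
c=cos(1.2141/2)=0.821334, s=sin(1.2141/2)=0.570447; N=√[2·2·1·6]=4.898979
k∈{0,1} keeps every argument non-negative
  k=0: (−1)^1·4.8990/(2)·0.8213^3·0.5704^1 = -0.774196
  k=1: (−1)^2·4.8990/(2)·0.8213^1·0.5704^3 = +0.373458
d^2_{0,-1}(1.2141) = -0.774196 +0.373458 = -0.400738
|D^2_{0,-1}|² = |d^2_{0,-1}(β)|² = (-0.400738)² = 0.160591 (the z-rotation phases have unit modulus)

P=0.1606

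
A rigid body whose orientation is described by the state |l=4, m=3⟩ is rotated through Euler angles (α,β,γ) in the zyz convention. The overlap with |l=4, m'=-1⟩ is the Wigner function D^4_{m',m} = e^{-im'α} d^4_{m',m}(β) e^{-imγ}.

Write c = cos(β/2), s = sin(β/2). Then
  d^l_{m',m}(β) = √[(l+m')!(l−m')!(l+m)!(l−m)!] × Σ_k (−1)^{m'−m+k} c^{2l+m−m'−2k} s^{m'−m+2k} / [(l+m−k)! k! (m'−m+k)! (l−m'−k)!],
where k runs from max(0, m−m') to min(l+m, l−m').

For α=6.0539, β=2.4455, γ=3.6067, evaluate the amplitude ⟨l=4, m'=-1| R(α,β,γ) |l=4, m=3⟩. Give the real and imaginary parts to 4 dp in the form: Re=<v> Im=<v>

Re=-0.0267 Im=-0.4966

Split into d^4_{-1,3}(β=2.4455) × two z-phases.
Half-angle: c=0.341062, s=0.940041. N=√(6·120·5040·1)=1904.940944
The bounds max(0,m−m')=4 and min(l+m,l−m')=5 give 2 terms
  k=4: (−1)^0·1904.9409/(144)·0.3411^4·0.9400^4 = +0.139778
  k=5: (−1)^1·1904.9409/(240)·0.3411^2·0.9400^6 = -0.637114
d^4_{-1,3}(2.4455) = +0.139778 -0.637114 = -0.497336
Phases: e^{-i·(-1)·6.0539}=+0.973829-0.227282i, e^{-i·(3)·3.6067}=-0.174575+0.984644i ⇒ D=-0.026749-0.496616i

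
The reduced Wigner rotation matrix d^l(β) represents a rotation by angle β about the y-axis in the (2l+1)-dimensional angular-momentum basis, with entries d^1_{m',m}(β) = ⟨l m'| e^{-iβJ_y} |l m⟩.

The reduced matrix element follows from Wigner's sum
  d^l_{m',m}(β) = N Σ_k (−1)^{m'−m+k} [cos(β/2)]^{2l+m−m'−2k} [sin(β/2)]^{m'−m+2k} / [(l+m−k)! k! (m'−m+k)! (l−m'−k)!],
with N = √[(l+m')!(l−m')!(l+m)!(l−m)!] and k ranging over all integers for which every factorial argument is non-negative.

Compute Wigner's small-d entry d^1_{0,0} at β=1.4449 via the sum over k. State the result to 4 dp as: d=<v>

d=0.1256

d^1_{0,0}(β=1.4449) via Wigner's sum:
With c≡cos(β/2)=0.750188 and s≡sin(β/2)=0.661225, N=[1·1·1·1]^{1/2}=1.000000
k∈{0,1} keeps every argument non-negative
  k=0: (−1)^0·1.0000/(1)·0.7502^2·0.6612^0 = +0.562782
  k=1: (−1)^1·1.0000/(1)·0.7502^0·0.6612^2 = -0.437218
d^1_{0,0}(1.4449) = +0.562782 -0.437218 = +0.125564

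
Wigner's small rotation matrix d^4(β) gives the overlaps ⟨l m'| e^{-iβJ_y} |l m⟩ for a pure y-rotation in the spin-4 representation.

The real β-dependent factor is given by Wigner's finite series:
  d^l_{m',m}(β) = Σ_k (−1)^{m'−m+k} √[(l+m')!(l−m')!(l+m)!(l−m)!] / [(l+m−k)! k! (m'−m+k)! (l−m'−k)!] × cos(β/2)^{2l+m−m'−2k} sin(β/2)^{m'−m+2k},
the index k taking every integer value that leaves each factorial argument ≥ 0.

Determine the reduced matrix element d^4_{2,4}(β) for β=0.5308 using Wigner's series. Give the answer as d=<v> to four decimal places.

d^4_{2,4}(β=0.5308) via Wigner's sum:
With c≡cos(β/2)=0.964988 and s≡sin(β/2)=0.262295, N=[720·2·40320·1]^{1/2}=7619.763776
k∈{2} keeps every argument non-negative
  k=2: (−1)^0·7619.7638/(1440)·0.9650^6·0.2623^2 = +0.293962
d^4_{2,4}(0.5308) = +0.293962

d=0.2940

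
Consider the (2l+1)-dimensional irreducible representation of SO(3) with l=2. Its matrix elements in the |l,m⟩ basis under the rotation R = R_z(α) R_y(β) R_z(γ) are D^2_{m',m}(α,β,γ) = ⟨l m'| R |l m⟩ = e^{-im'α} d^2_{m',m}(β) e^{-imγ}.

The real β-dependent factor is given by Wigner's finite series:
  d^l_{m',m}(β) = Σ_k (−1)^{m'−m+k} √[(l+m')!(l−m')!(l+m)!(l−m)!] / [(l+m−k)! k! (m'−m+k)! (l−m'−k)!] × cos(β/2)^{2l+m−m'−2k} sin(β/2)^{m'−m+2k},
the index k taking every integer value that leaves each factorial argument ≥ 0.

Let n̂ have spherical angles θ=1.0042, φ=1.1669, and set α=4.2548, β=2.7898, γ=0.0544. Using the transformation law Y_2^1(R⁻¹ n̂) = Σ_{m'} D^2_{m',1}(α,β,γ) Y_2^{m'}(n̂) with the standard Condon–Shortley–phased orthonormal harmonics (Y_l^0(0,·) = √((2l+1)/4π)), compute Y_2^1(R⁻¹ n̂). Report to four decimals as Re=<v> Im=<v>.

Re=0.3697 Im=-0.0480

Need the full column D^2_{m',1} for m'=−2..2 at α=4.2548, β=2.7898, γ=0.0544.
cos(β/2)=0.174991, sin(β/2)=0.984570
d^2_{-2,1}: single k=3 term ⇒ +0.334030;  D = -0.188943+0.275456i
d^2_{-1,1}: k∈[2..3] ⇒ +0.089052 -0.939694 = -0.850642;  D = +0.416740+0.741566i
d^2_{0,1}: k∈[1..2] ⇒ +0.012923 -0.409101 = -0.396178;  D = -0.395592+0.021541i
d^2_{1,1}: k∈[0..1] ⇒ +0.000938 -0.089052 = -0.088114;  D = +0.034572-0.081049i
d^2_{2,1}: single k=0 term ⇒ -0.010552;  D = +0.006878+0.008002i
Y_2^{m'}(θ=1.0042,φ=1.1669) and Σ D·Y over m':
  (-0.1889+0.2755i)·(-0.1900-0.1987i)  (+0.4167+0.7416i)·(+0.1375-0.3217i)  (-0.3956+0.0215i)·(-0.0428+0.0000i)  (+0.0346-0.0810i)·(-0.1375-0.3217i)  (+0.0069+0.0080i)·(-0.1900+0.1987i)
Y_2^1(R⁻¹ n̂) = +0.369733-0.047957i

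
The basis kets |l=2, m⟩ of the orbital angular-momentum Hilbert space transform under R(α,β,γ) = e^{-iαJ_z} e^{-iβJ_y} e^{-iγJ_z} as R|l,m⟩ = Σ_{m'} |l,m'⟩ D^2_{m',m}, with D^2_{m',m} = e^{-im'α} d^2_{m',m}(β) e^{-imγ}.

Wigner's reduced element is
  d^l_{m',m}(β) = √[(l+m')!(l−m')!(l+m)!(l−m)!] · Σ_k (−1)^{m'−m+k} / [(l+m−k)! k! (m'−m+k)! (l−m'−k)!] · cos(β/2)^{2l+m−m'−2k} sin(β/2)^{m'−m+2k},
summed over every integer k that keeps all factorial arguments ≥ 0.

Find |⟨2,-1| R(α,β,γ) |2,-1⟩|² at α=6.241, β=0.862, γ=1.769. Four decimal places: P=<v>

Split into d^2_{-1,-1}(β=0.862) × two z-phases.
With c≡cos(β/2)=0.908548 and s≡sin(β/2)=0.417780, N=[1·6·1·6]^{1/2}=6.000000
The bounds max(0,m−m')=0 and min(l+m,l−m')=1 give 2 terms
  k=0: (−1)^0·6.0000/(6)·0.9085^4·0.4178^0 = +0.681385
  k=1: (−1)^1·6.0000/(2)·0.9085^2·0.4178^2 = -0.432227
d^2_{-1,-1}(0.862) = +0.681385 -0.432227 = +0.249158
|D^2_{-1,-1}|² = |d^2_{-1,-1}(β)|² = (+0.249158)² = 0.062080 (the z-rotation phases have unit modulus)

P=0.0621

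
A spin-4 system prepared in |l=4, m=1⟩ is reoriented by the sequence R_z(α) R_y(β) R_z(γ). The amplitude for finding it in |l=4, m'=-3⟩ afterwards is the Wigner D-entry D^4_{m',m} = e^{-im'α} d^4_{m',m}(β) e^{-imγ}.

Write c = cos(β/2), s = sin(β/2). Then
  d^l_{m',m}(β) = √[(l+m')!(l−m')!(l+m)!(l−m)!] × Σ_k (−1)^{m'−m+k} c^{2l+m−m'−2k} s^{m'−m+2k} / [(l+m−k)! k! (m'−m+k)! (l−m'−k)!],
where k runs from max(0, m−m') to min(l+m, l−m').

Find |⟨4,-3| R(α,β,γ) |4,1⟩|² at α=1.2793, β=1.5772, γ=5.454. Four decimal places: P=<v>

P=0.1052

Split into d^4_{-3,1}(β=1.5772) × two z-phases.
Half-angle: c=0.704839, s=0.709367. N=√(1·5040·120·6)=1904.940944
k: max(0,(1)−(-3))=4 … min(4+(1),4−(-3))=5
  k=4: (−1)^0·1904.9409/(144)·0.7048^4·0.7094^4 = +0.826729
  k=5: (−1)^1·1904.9409/(240)·0.7048^2·0.7094^6 = -0.502432
d^4_{-3,1}(1.5772) = +0.826729 -0.502432 = +0.324298
|D^4_{-3,1}|² = |d^4_{-3,1}(β)|² = (+0.324298)² = 0.105169 (the z-rotation phases have unit modulus)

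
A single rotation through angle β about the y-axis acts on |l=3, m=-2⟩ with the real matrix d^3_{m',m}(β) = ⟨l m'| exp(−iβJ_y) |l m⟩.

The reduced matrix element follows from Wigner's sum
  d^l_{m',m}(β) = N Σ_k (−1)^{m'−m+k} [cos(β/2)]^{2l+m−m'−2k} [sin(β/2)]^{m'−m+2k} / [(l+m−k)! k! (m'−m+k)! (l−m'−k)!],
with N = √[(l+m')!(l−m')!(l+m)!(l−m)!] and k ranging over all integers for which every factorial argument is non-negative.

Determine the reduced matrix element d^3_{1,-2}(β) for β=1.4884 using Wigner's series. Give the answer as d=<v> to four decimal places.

d^3_{1,-2}(β=1.4884) via Wigner's sum:
With c≡cos(β/2)=0.735630 and s≡sin(β/2)=0.677384, N=[24·2·1·120]^{1/2}=75.894664
k: max(0,(-2)−(1))=0 … min(3+(-2),3−(1))=1
  k=0: (−1)^3·75.8947/(12)·0.7356^3·0.6774^3 = -0.782550
  k=1: (−1)^4·75.8947/(24)·0.7356^1·0.6774^5 = +0.331767
d^3_{1,-2}(1.4884) = -0.782550 +0.331767 = -0.450784

d=-0.4508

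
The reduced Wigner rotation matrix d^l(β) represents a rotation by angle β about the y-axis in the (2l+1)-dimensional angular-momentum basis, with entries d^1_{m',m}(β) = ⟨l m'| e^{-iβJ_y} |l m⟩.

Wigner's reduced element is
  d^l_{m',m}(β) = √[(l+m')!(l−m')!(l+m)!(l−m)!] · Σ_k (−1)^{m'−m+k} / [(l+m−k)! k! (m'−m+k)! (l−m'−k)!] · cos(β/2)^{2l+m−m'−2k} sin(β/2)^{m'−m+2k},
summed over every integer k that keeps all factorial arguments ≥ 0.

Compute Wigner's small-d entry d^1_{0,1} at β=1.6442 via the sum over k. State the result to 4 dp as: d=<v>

d^1_{0,1}(β=1.6442) via Wigner's sum:
Half-angle: c=0.680684, s=0.732577. N=√(1·1·2·1)=1.414214
The bounds max(0,m−m')=1 and min(l+m,l−m')=1 give 1 term
  k=1: (−1)^0·1.4142/(1)·0.6807^1·0.7326^1 = +0.705203
d^1_{0,1}(1.6442) = +0.705203

d=0.7052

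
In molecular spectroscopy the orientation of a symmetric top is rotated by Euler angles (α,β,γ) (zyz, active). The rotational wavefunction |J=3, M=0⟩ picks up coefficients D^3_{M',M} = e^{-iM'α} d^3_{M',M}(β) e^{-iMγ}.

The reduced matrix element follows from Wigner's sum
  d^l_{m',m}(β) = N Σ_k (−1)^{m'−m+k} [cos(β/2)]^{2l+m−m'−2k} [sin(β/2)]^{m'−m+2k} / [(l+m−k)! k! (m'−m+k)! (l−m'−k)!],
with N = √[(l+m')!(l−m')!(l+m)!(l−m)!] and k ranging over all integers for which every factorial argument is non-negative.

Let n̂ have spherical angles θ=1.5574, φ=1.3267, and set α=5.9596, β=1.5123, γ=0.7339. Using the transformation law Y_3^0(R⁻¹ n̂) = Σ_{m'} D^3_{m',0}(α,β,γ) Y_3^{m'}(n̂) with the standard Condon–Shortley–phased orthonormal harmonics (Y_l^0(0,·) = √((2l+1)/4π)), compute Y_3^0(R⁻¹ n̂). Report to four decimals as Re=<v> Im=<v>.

Re=0.0870 Im=0.0000

Need the full column D^3_{m',0} for m'=−3..3 at α=5.9596, β=1.5123, γ=0.7339.
cos(β/2)=0.727483, sin(β/2)=0.686126
d^3_{-3,0}: single k=3 term ⇒ +0.556153;  D = +0.314046-0.459001i
d^3_{-2,0}: k∈[2..3] ⇒ +0.722203 -0.642423 = +0.079780;  D = +0.063648-0.048102i
d^3_{-1,0}: k∈[1..3] ⇒ +0.484293 -1.292384 +0.383206 = -0.424885;  D = -0.402834+0.135100i
d^3_{0,0}: k∈[0..3] ⇒ +0.148230 -1.186701 +1.055609 -0.104333 = -0.087195;  D = -0.087195+0.000000i
d^3_{1,0}: k∈[0..2] ⇒ -0.484293 +1.292384 -0.383206 = +0.424885;  D = +0.402834+0.135100i
d^3_{2,0}: k∈[0..1] ⇒ +0.722203 -0.642423 = +0.079780;  D = +0.063648+0.048102i
d^3_{3,0}: single k=0 term ⇒ -0.556153;  D = -0.314046-0.459001i
Y_3^{m'}(θ=1.5574,φ=1.3267) and Σ D·Y over m':
  (+0.3140-0.4590i)·(-0.2789+0.3102i)  (+0.0636-0.0481i)·(-0.0121-0.0064i)  (-0.4028+0.1351i)·(-0.0780+0.3133i)  (-0.0872+0.0000i)·(-0.0150+0.0000i)  (+0.4028+0.1351i)·(+0.0780+0.3133i)  (+0.0636+0.0481i)·(-0.0121+0.0064i)  (-0.3140-0.4590i)·(+0.2789+0.3102i)
Y_3^0(R⁻¹ n̂) = +0.086958+0.000000i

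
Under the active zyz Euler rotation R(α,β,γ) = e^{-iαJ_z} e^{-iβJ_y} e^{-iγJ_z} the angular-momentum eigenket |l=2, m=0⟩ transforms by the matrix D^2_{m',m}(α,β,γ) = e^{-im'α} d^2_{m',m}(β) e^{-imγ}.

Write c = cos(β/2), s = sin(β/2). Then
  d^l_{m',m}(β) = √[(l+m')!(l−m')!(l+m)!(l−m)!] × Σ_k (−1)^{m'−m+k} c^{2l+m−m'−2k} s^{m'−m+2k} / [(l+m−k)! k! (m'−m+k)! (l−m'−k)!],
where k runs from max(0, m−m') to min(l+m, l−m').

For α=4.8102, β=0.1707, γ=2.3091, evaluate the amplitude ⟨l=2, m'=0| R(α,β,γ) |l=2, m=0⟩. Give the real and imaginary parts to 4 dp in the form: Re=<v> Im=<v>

Re=0.9567 Im=0.0000

D^2_{0,0}(4.8102,0.1707,2.3091) = e^{-i·0·4.8102}·d^2_{0,0}(0.1707)·e^{-i·0·2.3091}. Compute d first:
With c≡cos(β/2)=0.996360 and s≡sin(β/2)=0.085246, N=[2·2·2·2]^{1/2}=4.000000
The bounds max(0,m−m')=0 and min(l+m,l−m')=2 give 3 terms
  k=0: (−1)^0·4.0000/(4)·0.9964^4·0.0852^0 = +0.985519
  k=1: (−1)^1·4.0000/(1)·0.9964^2·0.0852^2 = -0.028857
  k=2: (−1)^2·4.0000/(4)·0.9964^0·0.0852^4 = +0.000053
d^2_{0,0}(0.1707) = +0.985519 -0.028857 +0.000053 = +0.956715
Phases: e^{-i·(0)·4.8102}=+1.000000+0.000000i, e^{-i·(0)·2.3091}=+1.000000+0.000000i ⇒ D=+0.956715+0.000000i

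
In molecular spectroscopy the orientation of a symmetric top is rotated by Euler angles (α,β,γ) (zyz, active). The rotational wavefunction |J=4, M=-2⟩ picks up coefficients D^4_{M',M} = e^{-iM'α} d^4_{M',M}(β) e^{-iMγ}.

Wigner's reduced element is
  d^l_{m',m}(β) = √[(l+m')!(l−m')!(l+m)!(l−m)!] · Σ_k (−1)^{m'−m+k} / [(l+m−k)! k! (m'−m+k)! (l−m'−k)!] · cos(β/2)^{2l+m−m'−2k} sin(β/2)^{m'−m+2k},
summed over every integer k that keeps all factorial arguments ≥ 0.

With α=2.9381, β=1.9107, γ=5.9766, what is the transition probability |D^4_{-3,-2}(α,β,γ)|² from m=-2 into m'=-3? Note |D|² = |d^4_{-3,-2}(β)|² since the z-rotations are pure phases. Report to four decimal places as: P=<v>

First d^4_{-3,-2}(β=1.9107), then the phase factors e^{-i(-3)α} and e^{-i(-2)γ}:
c=cos(1.9107/2)=0.577323, s=sin(1.9107/2)=0.816516; N=√[1·5040·2·720]=2693.993318
k∈{1,2} keeps every argument non-negative
  k=1: (−1)^0·2693.9933/(720)·0.5773^7·0.8165^1 = +0.065307
  k=2: (−1)^1·2693.9933/(240)·0.5773^5·0.8165^3 = -0.391898
d^4_{-3,-2}(1.9107) = +0.065307 -0.391898 = -0.326591
|D^4_{-3,-2}|² = |d^4_{-3,-2}(β)|² = (-0.326591)² = 0.106662 (the z-rotation phases have unit modulus)

P=0.1067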